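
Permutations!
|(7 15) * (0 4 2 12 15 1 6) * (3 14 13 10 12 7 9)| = 42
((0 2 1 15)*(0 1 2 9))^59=(0 9)(1 15)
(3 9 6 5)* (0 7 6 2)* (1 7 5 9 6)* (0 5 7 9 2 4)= (0 7 1 9 4)(2 5 3 6)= [7, 9, 5, 6, 0, 3, 2, 1, 8, 4]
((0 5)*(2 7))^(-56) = (7)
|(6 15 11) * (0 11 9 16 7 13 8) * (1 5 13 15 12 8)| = |(0 11 6 12 8)(1 5 13)(7 15 9 16)| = 60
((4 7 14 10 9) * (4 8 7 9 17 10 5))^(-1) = (4 5 14 7 8 9)(10 17)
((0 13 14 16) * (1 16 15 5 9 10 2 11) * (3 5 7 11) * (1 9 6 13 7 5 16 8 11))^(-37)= ((0 7 1 8 11 9 10 2 3 16)(5 6 13 14 15))^(-37)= (0 8 10 16 1 9 3 7 11 2)(5 14 6 15 13)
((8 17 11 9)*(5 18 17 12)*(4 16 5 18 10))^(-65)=(4 10 5 16)(8 12 18 17 11 9)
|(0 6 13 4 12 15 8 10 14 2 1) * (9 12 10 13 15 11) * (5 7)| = |(0 6 15 8 13 4 10 14 2 1)(5 7)(9 12 11)| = 30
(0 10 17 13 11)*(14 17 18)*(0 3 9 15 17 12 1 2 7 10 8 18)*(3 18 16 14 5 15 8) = (0 3 9 8 16 14 12 1 2 7 10)(5 15 17 13 11 18) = [3, 2, 7, 9, 4, 15, 6, 10, 16, 8, 0, 18, 1, 11, 12, 17, 14, 13, 5]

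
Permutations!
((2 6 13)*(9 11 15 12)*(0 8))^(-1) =((0 8)(2 6 13)(9 11 15 12))^(-1) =(0 8)(2 13 6)(9 12 15 11)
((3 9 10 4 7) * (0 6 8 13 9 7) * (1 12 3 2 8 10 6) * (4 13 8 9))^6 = ((0 1 12 3 7 2 9 6 10 13 4))^6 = (0 9 1 6 12 10 3 13 7 4 2)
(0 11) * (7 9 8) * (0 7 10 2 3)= (0 11 7 9 8 10 2 3)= [11, 1, 3, 0, 4, 5, 6, 9, 10, 8, 2, 7]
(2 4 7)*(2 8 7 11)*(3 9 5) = [0, 1, 4, 9, 11, 3, 6, 8, 7, 5, 10, 2] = (2 4 11)(3 9 5)(7 8)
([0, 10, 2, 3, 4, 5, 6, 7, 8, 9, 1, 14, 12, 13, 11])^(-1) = (1 10)(11 14)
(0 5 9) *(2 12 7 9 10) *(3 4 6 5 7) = (0 7 9)(2 12 3 4 6 5 10) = [7, 1, 12, 4, 6, 10, 5, 9, 8, 0, 2, 11, 3]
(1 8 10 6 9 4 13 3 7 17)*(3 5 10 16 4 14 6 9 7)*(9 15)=(1 8 16 4 13 5 10 15 9 14 6 7 17)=[0, 8, 2, 3, 13, 10, 7, 17, 16, 14, 15, 11, 12, 5, 6, 9, 4, 1]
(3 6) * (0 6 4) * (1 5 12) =(0 6 3 4)(1 5 12) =[6, 5, 2, 4, 0, 12, 3, 7, 8, 9, 10, 11, 1]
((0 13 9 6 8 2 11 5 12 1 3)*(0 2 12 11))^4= ((0 13 9 6 8 12 1 3 2)(5 11))^4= (0 8 2 6 3 9 1 13 12)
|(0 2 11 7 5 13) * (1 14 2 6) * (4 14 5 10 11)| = 15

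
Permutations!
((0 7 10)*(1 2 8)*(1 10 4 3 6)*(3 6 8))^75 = ((0 7 4 6 1 2 3 8 10))^75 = (0 6 3)(1 8 7)(2 10 4)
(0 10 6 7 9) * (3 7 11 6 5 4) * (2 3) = [10, 1, 3, 7, 2, 4, 11, 9, 8, 0, 5, 6] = (0 10 5 4 2 3 7 9)(6 11)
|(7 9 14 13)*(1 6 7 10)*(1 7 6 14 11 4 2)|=|(1 14 13 10 7 9 11 4 2)|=9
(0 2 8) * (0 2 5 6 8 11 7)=(0 5 6 8 2 11 7)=[5, 1, 11, 3, 4, 6, 8, 0, 2, 9, 10, 7]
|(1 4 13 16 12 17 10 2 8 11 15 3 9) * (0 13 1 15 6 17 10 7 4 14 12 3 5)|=|(0 13 16 3 9 15 5)(1 14 12 10 2 8 11 6 17 7 4)|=77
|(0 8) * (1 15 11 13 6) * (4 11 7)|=|(0 8)(1 15 7 4 11 13 6)|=14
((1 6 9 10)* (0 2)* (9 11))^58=(1 9 6 10 11)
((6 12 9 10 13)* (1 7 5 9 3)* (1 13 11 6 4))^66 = (13)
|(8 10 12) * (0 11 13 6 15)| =15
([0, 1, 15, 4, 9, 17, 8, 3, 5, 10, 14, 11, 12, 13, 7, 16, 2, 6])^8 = (17)(2 16 15)(3 9 14)(4 10 7)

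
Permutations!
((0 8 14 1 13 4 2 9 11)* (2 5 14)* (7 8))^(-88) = (0 8 9)(1 4 14 13 5)(2 11 7)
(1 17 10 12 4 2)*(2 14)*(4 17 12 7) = (1 12 17 10 7 4 14 2) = [0, 12, 1, 3, 14, 5, 6, 4, 8, 9, 7, 11, 17, 13, 2, 15, 16, 10]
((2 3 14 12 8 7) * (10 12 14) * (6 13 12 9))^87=(14)(2 12 9)(3 8 6)(7 13 10)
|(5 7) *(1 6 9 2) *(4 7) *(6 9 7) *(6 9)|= 7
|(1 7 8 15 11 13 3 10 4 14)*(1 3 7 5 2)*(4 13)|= |(1 5 2)(3 10 13 7 8 15 11 4 14)|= 9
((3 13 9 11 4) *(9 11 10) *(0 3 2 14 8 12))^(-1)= ((0 3 13 11 4 2 14 8 12)(9 10))^(-1)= (0 12 8 14 2 4 11 13 3)(9 10)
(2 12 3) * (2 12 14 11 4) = (2 14 11 4)(3 12) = [0, 1, 14, 12, 2, 5, 6, 7, 8, 9, 10, 4, 3, 13, 11]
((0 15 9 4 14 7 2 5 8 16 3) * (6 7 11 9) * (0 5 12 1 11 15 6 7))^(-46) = (1 12 2 7 15 14 4 9 11)(3 8)(5 16)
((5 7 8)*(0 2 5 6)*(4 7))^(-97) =(0 2 5 4 7 8 6)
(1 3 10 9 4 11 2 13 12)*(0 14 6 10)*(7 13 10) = (0 14 6 7 13 12 1 3)(2 10 9 4 11) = [14, 3, 10, 0, 11, 5, 7, 13, 8, 4, 9, 2, 1, 12, 6]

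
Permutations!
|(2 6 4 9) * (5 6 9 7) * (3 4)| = |(2 9)(3 4 7 5 6)| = 10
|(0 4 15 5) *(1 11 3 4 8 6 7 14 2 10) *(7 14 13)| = 12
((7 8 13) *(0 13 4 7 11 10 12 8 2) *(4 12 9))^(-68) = (0 9)(2 10)(4 13)(7 11)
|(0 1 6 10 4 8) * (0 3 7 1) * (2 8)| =|(1 6 10 4 2 8 3 7)| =8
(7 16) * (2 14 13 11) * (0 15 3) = (0 15 3)(2 14 13 11)(7 16) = [15, 1, 14, 0, 4, 5, 6, 16, 8, 9, 10, 2, 12, 11, 13, 3, 7]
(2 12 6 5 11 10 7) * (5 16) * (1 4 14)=(1 4 14)(2 12 6 16 5 11 10 7)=[0, 4, 12, 3, 14, 11, 16, 2, 8, 9, 7, 10, 6, 13, 1, 15, 5]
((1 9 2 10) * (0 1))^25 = (10)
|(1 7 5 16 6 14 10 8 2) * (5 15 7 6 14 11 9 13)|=22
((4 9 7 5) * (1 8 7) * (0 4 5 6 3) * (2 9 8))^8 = (0 8 6)(1 9 2)(3 4 7)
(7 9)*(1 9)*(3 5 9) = (1 3 5 9 7) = [0, 3, 2, 5, 4, 9, 6, 1, 8, 7]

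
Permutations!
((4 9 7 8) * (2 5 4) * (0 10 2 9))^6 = (0 10 2 5 4)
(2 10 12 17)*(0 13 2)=(0 13 2 10 12 17)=[13, 1, 10, 3, 4, 5, 6, 7, 8, 9, 12, 11, 17, 2, 14, 15, 16, 0]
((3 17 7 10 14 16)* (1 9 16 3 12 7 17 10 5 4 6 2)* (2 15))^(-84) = ((17)(1 9 16 12 7 5 4 6 15 2)(3 10 14))^(-84) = (17)(1 4 16 15 7)(2 5 9 6 12)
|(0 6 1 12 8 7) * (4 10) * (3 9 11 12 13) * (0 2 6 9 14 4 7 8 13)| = 13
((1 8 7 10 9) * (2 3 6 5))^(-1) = ((1 8 7 10 9)(2 3 6 5))^(-1) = (1 9 10 7 8)(2 5 6 3)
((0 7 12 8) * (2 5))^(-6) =((0 7 12 8)(2 5))^(-6) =(0 12)(7 8)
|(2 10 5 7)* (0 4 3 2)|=|(0 4 3 2 10 5 7)|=7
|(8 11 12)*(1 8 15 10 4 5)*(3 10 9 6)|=|(1 8 11 12 15 9 6 3 10 4 5)|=11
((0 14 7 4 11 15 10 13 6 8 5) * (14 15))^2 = ((0 15 10 13 6 8 5)(4 11 14 7))^2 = (0 10 6 5 15 13 8)(4 14)(7 11)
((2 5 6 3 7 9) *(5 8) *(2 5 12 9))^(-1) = ((2 8 12 9 5 6 3 7))^(-1) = (2 7 3 6 5 9 12 8)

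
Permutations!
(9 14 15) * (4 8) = (4 8)(9 14 15) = [0, 1, 2, 3, 8, 5, 6, 7, 4, 14, 10, 11, 12, 13, 15, 9]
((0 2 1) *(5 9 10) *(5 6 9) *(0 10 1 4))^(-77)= (0 2 4)(1 9 6 10)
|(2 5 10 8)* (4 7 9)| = |(2 5 10 8)(4 7 9)| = 12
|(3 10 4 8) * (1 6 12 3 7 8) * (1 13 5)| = 8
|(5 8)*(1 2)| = 2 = |(1 2)(5 8)|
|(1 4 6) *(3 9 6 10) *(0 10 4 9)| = 3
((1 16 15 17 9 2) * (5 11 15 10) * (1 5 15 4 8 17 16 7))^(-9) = ((1 7)(2 5 11 4 8 17 9)(10 15 16))^(-9) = (1 7)(2 17 4 5 9 8 11)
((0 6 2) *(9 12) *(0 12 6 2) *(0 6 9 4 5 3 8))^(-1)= ((0 2 12 4 5 3 8))^(-1)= (0 8 3 5 4 12 2)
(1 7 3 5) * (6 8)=(1 7 3 5)(6 8)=[0, 7, 2, 5, 4, 1, 8, 3, 6]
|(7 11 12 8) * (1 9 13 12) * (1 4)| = 8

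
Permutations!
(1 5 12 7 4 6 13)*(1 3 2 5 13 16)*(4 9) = (1 13 3 2 5 12 7 9 4 6 16) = [0, 13, 5, 2, 6, 12, 16, 9, 8, 4, 10, 11, 7, 3, 14, 15, 1]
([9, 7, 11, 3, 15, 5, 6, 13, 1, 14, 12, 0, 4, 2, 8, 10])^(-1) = (0 11 2 13 7 1 8 14 9)(4 12 10 15)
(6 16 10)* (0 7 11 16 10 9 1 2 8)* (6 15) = (0 7 11 16 9 1 2 8)(6 10 15) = [7, 2, 8, 3, 4, 5, 10, 11, 0, 1, 15, 16, 12, 13, 14, 6, 9]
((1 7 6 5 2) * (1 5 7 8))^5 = (1 8)(2 5)(6 7)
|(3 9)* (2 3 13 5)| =5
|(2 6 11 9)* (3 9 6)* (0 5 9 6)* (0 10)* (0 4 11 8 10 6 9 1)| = |(0 5 1)(2 3 9)(4 11 6 8 10)| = 15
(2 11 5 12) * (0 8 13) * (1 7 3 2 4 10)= [8, 7, 11, 2, 10, 12, 6, 3, 13, 9, 1, 5, 4, 0]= (0 8 13)(1 7 3 2 11 5 12 4 10)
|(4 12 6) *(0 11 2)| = |(0 11 2)(4 12 6)| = 3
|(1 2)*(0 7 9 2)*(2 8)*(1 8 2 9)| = 3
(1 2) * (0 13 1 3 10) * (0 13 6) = (0 6)(1 2 3 10 13) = [6, 2, 3, 10, 4, 5, 0, 7, 8, 9, 13, 11, 12, 1]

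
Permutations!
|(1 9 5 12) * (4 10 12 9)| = 4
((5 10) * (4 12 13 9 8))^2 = (4 13 8 12 9)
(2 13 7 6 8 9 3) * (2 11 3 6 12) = [0, 1, 13, 11, 4, 5, 8, 12, 9, 6, 10, 3, 2, 7] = (2 13 7 12)(3 11)(6 8 9)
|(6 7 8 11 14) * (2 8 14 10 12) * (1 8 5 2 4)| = |(1 8 11 10 12 4)(2 5)(6 7 14)| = 6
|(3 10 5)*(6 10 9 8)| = 6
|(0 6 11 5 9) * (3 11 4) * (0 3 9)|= |(0 6 4 9 3 11 5)|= 7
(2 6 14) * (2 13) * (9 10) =(2 6 14 13)(9 10) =[0, 1, 6, 3, 4, 5, 14, 7, 8, 10, 9, 11, 12, 2, 13]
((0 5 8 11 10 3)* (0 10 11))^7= (11)(0 5 8)(3 10)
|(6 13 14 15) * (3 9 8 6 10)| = |(3 9 8 6 13 14 15 10)| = 8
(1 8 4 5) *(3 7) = (1 8 4 5)(3 7) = [0, 8, 2, 7, 5, 1, 6, 3, 4]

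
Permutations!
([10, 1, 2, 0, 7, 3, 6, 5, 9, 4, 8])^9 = [10, 1, 2, 0, 7, 3, 6, 5, 9, 4, 8]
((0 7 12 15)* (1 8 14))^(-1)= (0 15 12 7)(1 14 8)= ((0 7 12 15)(1 8 14))^(-1)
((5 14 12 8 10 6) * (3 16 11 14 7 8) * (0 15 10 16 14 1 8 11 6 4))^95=((0 15 10 4)(1 8 16 6 5 7 11)(3 14 12))^95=(0 4 10 15)(1 5 8 7 16 11 6)(3 12 14)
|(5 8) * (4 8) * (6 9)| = |(4 8 5)(6 9)| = 6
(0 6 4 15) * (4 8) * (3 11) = (0 6 8 4 15)(3 11) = [6, 1, 2, 11, 15, 5, 8, 7, 4, 9, 10, 3, 12, 13, 14, 0]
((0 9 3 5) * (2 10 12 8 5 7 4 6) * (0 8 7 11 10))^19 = (0 2 6 4 7 12 10 11 3 9)(5 8)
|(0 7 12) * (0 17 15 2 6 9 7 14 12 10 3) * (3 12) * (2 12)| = |(0 14 3)(2 6 9 7 10)(12 17 15)| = 15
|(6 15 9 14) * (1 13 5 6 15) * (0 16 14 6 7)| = |(0 16 14 15 9 6 1 13 5 7)| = 10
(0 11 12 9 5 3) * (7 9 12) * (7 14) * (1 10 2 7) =[11, 10, 7, 0, 4, 3, 6, 9, 8, 5, 2, 14, 12, 13, 1] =(0 11 14 1 10 2 7 9 5 3)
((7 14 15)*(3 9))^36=((3 9)(7 14 15))^36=(15)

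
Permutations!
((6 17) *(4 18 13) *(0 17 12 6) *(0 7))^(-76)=((0 17 7)(4 18 13)(6 12))^(-76)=(0 7 17)(4 13 18)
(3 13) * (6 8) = [0, 1, 2, 13, 4, 5, 8, 7, 6, 9, 10, 11, 12, 3] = (3 13)(6 8)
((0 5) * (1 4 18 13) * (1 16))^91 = ((0 5)(1 4 18 13 16))^91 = (0 5)(1 4 18 13 16)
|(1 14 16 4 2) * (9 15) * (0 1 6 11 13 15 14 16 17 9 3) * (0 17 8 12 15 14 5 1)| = 15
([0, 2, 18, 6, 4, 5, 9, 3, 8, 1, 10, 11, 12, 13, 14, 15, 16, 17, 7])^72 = (1 18 3 9 2 7 6)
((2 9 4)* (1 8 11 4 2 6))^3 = (1 4 8 6 11)(2 9)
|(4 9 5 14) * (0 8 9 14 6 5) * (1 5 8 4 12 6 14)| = 9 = |(0 4 1 5 14 12 6 8 9)|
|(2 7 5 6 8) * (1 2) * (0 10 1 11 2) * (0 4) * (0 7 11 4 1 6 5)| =6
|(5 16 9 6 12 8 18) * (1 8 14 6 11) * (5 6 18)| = |(1 8 5 16 9 11)(6 12 14 18)| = 12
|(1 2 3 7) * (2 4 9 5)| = 7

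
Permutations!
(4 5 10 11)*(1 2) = [0, 2, 1, 3, 5, 10, 6, 7, 8, 9, 11, 4] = (1 2)(4 5 10 11)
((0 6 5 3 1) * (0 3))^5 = ((0 6 5)(1 3))^5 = (0 5 6)(1 3)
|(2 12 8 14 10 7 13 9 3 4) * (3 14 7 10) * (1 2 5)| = 11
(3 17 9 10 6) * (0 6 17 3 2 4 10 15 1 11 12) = (0 6 2 4 10 17 9 15 1 11 12) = [6, 11, 4, 3, 10, 5, 2, 7, 8, 15, 17, 12, 0, 13, 14, 1, 16, 9]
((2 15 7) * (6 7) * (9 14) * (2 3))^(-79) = ((2 15 6 7 3)(9 14))^(-79) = (2 15 6 7 3)(9 14)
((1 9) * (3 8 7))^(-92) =((1 9)(3 8 7))^(-92) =(9)(3 8 7)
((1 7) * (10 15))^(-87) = ((1 7)(10 15))^(-87) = (1 7)(10 15)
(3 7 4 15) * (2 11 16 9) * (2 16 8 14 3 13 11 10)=(2 10)(3 7 4 15 13 11 8 14)(9 16)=[0, 1, 10, 7, 15, 5, 6, 4, 14, 16, 2, 8, 12, 11, 3, 13, 9]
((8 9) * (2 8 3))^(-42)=(2 9)(3 8)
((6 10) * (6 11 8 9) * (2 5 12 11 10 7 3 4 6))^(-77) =((2 5 12 11 8 9)(3 4 6 7))^(-77) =(2 5 12 11 8 9)(3 7 6 4)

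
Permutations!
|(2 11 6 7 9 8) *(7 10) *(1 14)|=14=|(1 14)(2 11 6 10 7 9 8)|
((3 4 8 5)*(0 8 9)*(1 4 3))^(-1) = ((0 8 5 1 4 9))^(-1) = (0 9 4 1 5 8)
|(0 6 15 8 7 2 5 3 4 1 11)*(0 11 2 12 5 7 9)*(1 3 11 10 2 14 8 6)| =30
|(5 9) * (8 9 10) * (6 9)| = 5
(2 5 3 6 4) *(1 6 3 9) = (1 6 4 2 5 9) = [0, 6, 5, 3, 2, 9, 4, 7, 8, 1]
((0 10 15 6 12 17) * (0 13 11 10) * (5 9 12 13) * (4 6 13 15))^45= (4 13)(5 9 12 17)(6 11)(10 15)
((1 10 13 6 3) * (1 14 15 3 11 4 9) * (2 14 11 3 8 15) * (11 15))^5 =((1 10 13 6 3 15 8 11 4 9)(2 14))^5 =(1 15)(2 14)(3 9)(4 6)(8 10)(11 13)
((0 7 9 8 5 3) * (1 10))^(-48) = ((0 7 9 8 5 3)(1 10))^(-48) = (10)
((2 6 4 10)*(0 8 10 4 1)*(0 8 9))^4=((0 9)(1 8 10 2 6))^4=(1 6 2 10 8)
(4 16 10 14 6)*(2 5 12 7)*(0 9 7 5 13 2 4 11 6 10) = (0 9 7 4 16)(2 13)(5 12)(6 11)(10 14) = [9, 1, 13, 3, 16, 12, 11, 4, 8, 7, 14, 6, 5, 2, 10, 15, 0]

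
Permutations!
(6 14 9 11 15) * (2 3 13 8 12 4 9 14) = (2 3 13 8 12 4 9 11 15 6) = [0, 1, 3, 13, 9, 5, 2, 7, 12, 11, 10, 15, 4, 8, 14, 6]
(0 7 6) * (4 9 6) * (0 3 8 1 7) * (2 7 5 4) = (1 5 4 9 6 3 8)(2 7) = [0, 5, 7, 8, 9, 4, 3, 2, 1, 6]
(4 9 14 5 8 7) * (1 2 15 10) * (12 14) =(1 2 15 10)(4 9 12 14 5 8 7) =[0, 2, 15, 3, 9, 8, 6, 4, 7, 12, 1, 11, 14, 13, 5, 10]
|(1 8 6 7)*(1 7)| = |(1 8 6)| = 3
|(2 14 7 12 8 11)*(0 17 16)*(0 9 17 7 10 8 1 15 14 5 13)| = |(0 7 12 1 15 14 10 8 11 2 5 13)(9 17 16)| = 12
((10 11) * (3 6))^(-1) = (3 6)(10 11)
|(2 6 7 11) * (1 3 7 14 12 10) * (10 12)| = 8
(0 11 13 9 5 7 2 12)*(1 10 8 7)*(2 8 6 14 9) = [11, 10, 12, 3, 4, 1, 14, 8, 7, 5, 6, 13, 0, 2, 9] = (0 11 13 2 12)(1 10 6 14 9 5)(7 8)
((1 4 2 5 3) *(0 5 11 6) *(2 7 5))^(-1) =(0 6 11 2)(1 3 5 7 4) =((0 2 11 6)(1 4 7 5 3))^(-1)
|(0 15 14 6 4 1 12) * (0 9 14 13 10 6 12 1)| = 6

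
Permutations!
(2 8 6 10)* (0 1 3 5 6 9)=(0 1 3 5 6 10 2 8 9)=[1, 3, 8, 5, 4, 6, 10, 7, 9, 0, 2]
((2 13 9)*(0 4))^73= ((0 4)(2 13 9))^73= (0 4)(2 13 9)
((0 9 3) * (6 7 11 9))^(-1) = (0 3 9 11 7 6)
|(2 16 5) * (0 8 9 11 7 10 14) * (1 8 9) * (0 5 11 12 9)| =|(1 8)(2 16 11 7 10 14 5)(9 12)| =14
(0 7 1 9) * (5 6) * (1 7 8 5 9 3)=(0 8 5 6 9)(1 3)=[8, 3, 2, 1, 4, 6, 9, 7, 5, 0]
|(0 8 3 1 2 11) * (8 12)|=|(0 12 8 3 1 2 11)|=7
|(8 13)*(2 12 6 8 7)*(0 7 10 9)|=|(0 7 2 12 6 8 13 10 9)|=9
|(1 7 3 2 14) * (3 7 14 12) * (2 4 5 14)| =|(1 2 12 3 4 5 14)| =7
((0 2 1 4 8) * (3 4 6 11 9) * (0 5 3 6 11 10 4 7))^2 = ((0 2 1 11 9 6 10 4 8 5 3 7))^2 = (0 1 9 10 8 3)(2 11 6 4 5 7)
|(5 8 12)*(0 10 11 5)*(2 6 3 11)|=9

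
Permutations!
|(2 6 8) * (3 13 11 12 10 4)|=6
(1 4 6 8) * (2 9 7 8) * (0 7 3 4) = (0 7 8 1)(2 9 3 4 6) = [7, 0, 9, 4, 6, 5, 2, 8, 1, 3]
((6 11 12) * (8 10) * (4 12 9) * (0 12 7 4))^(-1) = (0 9 11 6 12)(4 7)(8 10)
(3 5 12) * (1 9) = (1 9)(3 5 12) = [0, 9, 2, 5, 4, 12, 6, 7, 8, 1, 10, 11, 3]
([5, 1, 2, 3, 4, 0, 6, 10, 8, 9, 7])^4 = [0, 1, 2, 3, 4, 5, 6, 7, 8, 9, 10]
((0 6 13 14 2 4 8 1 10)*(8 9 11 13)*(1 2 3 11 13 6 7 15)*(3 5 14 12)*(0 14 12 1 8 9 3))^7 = ((0 7 15 8 2 4 3 11 6 9 13 1 10 14 5 12))^7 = (0 11 5 4 10 8 13 7 6 12 3 14 2 1 15 9)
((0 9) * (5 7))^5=((0 9)(5 7))^5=(0 9)(5 7)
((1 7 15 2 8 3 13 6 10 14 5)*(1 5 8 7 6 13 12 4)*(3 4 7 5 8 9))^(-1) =((1 6 10 14 9 3 12 7 15 2 5 8 4))^(-1) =(1 4 8 5 2 15 7 12 3 9 14 10 6)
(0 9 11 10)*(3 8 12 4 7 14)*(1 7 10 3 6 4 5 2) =(0 9 11 3 8 12 5 2 1 7 14 6 4 10) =[9, 7, 1, 8, 10, 2, 4, 14, 12, 11, 0, 3, 5, 13, 6]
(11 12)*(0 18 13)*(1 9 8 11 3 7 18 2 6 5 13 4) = [2, 9, 6, 7, 1, 13, 5, 18, 11, 8, 10, 12, 3, 0, 14, 15, 16, 17, 4] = (0 2 6 5 13)(1 9 8 11 12 3 7 18 4)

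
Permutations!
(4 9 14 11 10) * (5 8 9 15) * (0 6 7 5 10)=(0 6 7 5 8 9 14 11)(4 15 10)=[6, 1, 2, 3, 15, 8, 7, 5, 9, 14, 4, 0, 12, 13, 11, 10]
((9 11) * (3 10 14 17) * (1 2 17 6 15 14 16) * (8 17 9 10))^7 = ((1 2 9 11 10 16)(3 8 17)(6 15 14))^7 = (1 2 9 11 10 16)(3 8 17)(6 15 14)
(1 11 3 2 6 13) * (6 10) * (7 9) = [0, 11, 10, 2, 4, 5, 13, 9, 8, 7, 6, 3, 12, 1] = (1 11 3 2 10 6 13)(7 9)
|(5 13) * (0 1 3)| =6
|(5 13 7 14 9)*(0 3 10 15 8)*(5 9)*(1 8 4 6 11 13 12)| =14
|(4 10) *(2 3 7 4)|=5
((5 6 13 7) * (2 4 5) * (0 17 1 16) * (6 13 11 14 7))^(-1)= ((0 17 1 16)(2 4 5 13 6 11 14 7))^(-1)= (0 16 1 17)(2 7 14 11 6 13 5 4)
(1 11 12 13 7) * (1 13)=(1 11 12)(7 13)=[0, 11, 2, 3, 4, 5, 6, 13, 8, 9, 10, 12, 1, 7]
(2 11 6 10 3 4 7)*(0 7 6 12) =(0 7 2 11 12)(3 4 6 10) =[7, 1, 11, 4, 6, 5, 10, 2, 8, 9, 3, 12, 0]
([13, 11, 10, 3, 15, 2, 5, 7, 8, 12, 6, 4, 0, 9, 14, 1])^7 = (0 12 9 13)(1 15 4 11)(2 5 6 10)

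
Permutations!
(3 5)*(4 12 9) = (3 5)(4 12 9) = [0, 1, 2, 5, 12, 3, 6, 7, 8, 4, 10, 11, 9]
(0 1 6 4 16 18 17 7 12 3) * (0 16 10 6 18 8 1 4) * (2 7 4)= (0 2 7 12 3 16 8 1 18 17 4 10 6)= [2, 18, 7, 16, 10, 5, 0, 12, 1, 9, 6, 11, 3, 13, 14, 15, 8, 4, 17]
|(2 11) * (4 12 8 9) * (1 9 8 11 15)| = 7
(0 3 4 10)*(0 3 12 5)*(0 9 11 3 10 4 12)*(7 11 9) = (3 12 5 7 11) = [0, 1, 2, 12, 4, 7, 6, 11, 8, 9, 10, 3, 5]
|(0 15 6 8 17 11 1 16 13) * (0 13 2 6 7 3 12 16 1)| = 11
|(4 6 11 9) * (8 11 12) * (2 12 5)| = |(2 12 8 11 9 4 6 5)| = 8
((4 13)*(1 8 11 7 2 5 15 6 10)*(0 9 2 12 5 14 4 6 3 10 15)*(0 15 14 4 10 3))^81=((0 9 2 4 13 6 14 10 1 8 11 7 12 5 15))^81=(0 14 12 4 8)(1 15 6 7 2)(5 13 11 9 10)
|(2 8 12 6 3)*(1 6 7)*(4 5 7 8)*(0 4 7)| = 30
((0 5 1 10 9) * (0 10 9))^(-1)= (0 10 9 1 5)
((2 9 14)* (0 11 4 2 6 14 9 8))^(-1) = (0 8 2 4 11)(6 14)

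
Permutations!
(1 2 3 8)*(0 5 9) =(0 5 9)(1 2 3 8) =[5, 2, 3, 8, 4, 9, 6, 7, 1, 0]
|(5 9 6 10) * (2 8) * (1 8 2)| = |(1 8)(5 9 6 10)| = 4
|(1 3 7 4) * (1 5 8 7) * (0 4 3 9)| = |(0 4 5 8 7 3 1 9)| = 8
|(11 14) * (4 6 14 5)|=5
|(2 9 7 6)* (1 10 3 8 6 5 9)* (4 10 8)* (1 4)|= 21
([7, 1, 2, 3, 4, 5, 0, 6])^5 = (0 6 7)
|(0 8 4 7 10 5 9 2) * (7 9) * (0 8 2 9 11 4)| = 6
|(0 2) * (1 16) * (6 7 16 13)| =|(0 2)(1 13 6 7 16)| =10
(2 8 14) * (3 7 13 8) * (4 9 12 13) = (2 3 7 4 9 12 13 8 14) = [0, 1, 3, 7, 9, 5, 6, 4, 14, 12, 10, 11, 13, 8, 2]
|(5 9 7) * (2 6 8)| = 3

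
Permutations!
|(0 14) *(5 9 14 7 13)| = 6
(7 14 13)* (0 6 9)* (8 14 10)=[6, 1, 2, 3, 4, 5, 9, 10, 14, 0, 8, 11, 12, 7, 13]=(0 6 9)(7 10 8 14 13)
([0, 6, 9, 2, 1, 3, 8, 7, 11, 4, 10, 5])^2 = (1 8 5 2 4 6 11 3 9)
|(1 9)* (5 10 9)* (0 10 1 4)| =|(0 10 9 4)(1 5)| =4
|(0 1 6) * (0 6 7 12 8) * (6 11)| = 10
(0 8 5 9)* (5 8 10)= (0 10 5 9)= [10, 1, 2, 3, 4, 9, 6, 7, 8, 0, 5]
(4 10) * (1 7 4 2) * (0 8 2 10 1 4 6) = (10)(0 8 2 4 1 7 6) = [8, 7, 4, 3, 1, 5, 0, 6, 2, 9, 10]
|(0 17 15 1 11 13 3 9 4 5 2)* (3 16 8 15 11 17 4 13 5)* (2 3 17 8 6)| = |(0 4 17 11 5 3 9 13 16 6 2)(1 8 15)| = 33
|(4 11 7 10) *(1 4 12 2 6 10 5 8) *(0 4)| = |(0 4 11 7 5 8 1)(2 6 10 12)| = 28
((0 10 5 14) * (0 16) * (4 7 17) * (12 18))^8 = ((0 10 5 14 16)(4 7 17)(12 18))^8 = (18)(0 14 10 16 5)(4 17 7)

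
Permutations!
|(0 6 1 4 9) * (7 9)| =6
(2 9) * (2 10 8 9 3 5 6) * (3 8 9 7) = (2 8 7 3 5 6)(9 10) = [0, 1, 8, 5, 4, 6, 2, 3, 7, 10, 9]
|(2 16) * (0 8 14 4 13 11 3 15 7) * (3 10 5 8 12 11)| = |(0 12 11 10 5 8 14 4 13 3 15 7)(2 16)| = 12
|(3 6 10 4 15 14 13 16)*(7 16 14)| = 14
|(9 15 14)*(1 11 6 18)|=12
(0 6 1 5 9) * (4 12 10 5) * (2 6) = (0 2 6 1 4 12 10 5 9) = [2, 4, 6, 3, 12, 9, 1, 7, 8, 0, 5, 11, 10]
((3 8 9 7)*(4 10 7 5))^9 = ((3 8 9 5 4 10 7))^9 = (3 9 4 7 8 5 10)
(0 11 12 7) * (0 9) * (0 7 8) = [11, 1, 2, 3, 4, 5, 6, 9, 0, 7, 10, 12, 8] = (0 11 12 8)(7 9)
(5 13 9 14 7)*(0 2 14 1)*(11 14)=(0 2 11 14 7 5 13 9 1)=[2, 0, 11, 3, 4, 13, 6, 5, 8, 1, 10, 14, 12, 9, 7]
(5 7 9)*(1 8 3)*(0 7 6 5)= (0 7 9)(1 8 3)(5 6)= [7, 8, 2, 1, 4, 6, 5, 9, 3, 0]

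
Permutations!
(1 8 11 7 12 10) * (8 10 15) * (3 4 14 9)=(1 10)(3 4 14 9)(7 12 15 8 11)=[0, 10, 2, 4, 14, 5, 6, 12, 11, 3, 1, 7, 15, 13, 9, 8]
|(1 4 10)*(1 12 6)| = |(1 4 10 12 6)| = 5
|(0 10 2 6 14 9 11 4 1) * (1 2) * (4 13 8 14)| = |(0 10 1)(2 6 4)(8 14 9 11 13)| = 15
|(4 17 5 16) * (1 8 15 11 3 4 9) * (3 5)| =21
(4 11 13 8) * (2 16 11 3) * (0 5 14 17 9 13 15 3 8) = (0 5 14 17 9 13)(2 16 11 15 3)(4 8) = [5, 1, 16, 2, 8, 14, 6, 7, 4, 13, 10, 15, 12, 0, 17, 3, 11, 9]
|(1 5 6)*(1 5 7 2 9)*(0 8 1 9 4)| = 6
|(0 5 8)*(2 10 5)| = |(0 2 10 5 8)| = 5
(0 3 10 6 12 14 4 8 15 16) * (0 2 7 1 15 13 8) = (0 3 10 6 12 14 4)(1 15 16 2 7)(8 13) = [3, 15, 7, 10, 0, 5, 12, 1, 13, 9, 6, 11, 14, 8, 4, 16, 2]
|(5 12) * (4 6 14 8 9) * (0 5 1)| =|(0 5 12 1)(4 6 14 8 9)| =20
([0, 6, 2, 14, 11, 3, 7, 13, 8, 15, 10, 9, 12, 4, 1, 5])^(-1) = (1 14 3 5 15 9 11 4 13 7 6)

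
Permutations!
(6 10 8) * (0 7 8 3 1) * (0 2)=(0 7 8 6 10 3 1 2)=[7, 2, 0, 1, 4, 5, 10, 8, 6, 9, 3]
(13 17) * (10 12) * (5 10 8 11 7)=(5 10 12 8 11 7)(13 17)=[0, 1, 2, 3, 4, 10, 6, 5, 11, 9, 12, 7, 8, 17, 14, 15, 16, 13]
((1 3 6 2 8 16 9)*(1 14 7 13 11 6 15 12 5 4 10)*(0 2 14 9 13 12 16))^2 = (0 8 2)(1 15 13 6 7 5 10 3 16 11 14 12 4)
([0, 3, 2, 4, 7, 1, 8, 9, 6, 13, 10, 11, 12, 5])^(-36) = (1 5 13 9 7 4 3)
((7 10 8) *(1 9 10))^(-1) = ((1 9 10 8 7))^(-1) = (1 7 8 10 9)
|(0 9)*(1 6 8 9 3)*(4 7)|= 6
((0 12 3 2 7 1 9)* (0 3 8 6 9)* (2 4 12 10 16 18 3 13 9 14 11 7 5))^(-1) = ((0 10 16 18 3 4 12 8 6 14 11 7 1)(2 5)(9 13))^(-1) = (0 1 7 11 14 6 8 12 4 3 18 16 10)(2 5)(9 13)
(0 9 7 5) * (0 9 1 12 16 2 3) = (0 1 12 16 2 3)(5 9 7) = [1, 12, 3, 0, 4, 9, 6, 5, 8, 7, 10, 11, 16, 13, 14, 15, 2]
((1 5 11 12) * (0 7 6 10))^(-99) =((0 7 6 10)(1 5 11 12))^(-99) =(0 7 6 10)(1 5 11 12)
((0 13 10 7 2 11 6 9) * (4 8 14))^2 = (0 10 2 6)(4 14 8)(7 11 9 13)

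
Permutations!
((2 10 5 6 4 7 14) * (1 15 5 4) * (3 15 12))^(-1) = (1 6 5 15 3 12)(2 14 7 4 10)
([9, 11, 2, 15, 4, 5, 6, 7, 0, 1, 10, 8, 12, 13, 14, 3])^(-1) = (0 8 11 1 9)(3 15)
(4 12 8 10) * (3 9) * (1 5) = [0, 5, 2, 9, 12, 1, 6, 7, 10, 3, 4, 11, 8] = (1 5)(3 9)(4 12 8 10)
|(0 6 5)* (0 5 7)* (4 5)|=6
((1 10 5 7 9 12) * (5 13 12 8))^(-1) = (1 12 13 10)(5 8 9 7)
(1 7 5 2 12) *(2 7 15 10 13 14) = (1 15 10 13 14 2 12)(5 7) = [0, 15, 12, 3, 4, 7, 6, 5, 8, 9, 13, 11, 1, 14, 2, 10]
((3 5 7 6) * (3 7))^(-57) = ((3 5)(6 7))^(-57) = (3 5)(6 7)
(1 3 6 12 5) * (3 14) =(1 14 3 6 12 5) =[0, 14, 2, 6, 4, 1, 12, 7, 8, 9, 10, 11, 5, 13, 3]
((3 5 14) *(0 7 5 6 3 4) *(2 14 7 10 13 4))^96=(14)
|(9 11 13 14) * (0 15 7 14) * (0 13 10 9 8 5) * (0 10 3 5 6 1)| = 35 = |(0 15 7 14 8 6 1)(3 5 10 9 11)|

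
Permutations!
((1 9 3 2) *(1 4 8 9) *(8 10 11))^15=(2 4 10 11 8 9 3)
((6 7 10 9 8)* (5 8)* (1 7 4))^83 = ((1 7 10 9 5 8 6 4))^83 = (1 9 6 7 5 4 10 8)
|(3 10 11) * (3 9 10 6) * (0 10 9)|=|(0 10 11)(3 6)|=6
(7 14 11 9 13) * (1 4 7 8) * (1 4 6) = (1 6)(4 7 14 11 9 13 8) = [0, 6, 2, 3, 7, 5, 1, 14, 4, 13, 10, 9, 12, 8, 11]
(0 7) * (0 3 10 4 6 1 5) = (0 7 3 10 4 6 1 5) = [7, 5, 2, 10, 6, 0, 1, 3, 8, 9, 4]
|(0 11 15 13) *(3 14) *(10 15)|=10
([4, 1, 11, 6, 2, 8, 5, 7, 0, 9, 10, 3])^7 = [8, 1, 4, 11, 0, 6, 3, 7, 5, 9, 10, 2]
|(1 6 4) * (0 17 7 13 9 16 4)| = |(0 17 7 13 9 16 4 1 6)| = 9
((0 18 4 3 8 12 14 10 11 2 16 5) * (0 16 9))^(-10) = (0 18 4 3 8 12 14 10 11 2 9) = ((0 18 4 3 8 12 14 10 11 2 9)(5 16))^(-10)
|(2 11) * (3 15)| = 2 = |(2 11)(3 15)|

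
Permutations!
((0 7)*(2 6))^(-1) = (0 7)(2 6)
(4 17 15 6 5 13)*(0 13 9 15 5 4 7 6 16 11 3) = (0 13 7 6 4 17 5 9 15 16 11 3) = [13, 1, 2, 0, 17, 9, 4, 6, 8, 15, 10, 3, 12, 7, 14, 16, 11, 5]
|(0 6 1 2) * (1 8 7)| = 6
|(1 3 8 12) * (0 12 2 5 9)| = |(0 12 1 3 8 2 5 9)| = 8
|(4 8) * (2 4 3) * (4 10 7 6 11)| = 8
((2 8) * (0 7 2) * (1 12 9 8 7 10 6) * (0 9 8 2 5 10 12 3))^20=(0 1 10 7 9 12 3 6 5 2 8)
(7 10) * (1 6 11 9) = [0, 6, 2, 3, 4, 5, 11, 10, 8, 1, 7, 9] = (1 6 11 9)(7 10)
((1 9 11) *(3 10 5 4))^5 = (1 11 9)(3 10 5 4)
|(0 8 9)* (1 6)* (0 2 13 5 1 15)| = 9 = |(0 8 9 2 13 5 1 6 15)|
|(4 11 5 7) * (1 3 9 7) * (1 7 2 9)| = |(1 3)(2 9)(4 11 5 7)| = 4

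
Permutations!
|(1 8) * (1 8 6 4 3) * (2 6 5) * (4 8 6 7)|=|(1 5 2 7 4 3)(6 8)|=6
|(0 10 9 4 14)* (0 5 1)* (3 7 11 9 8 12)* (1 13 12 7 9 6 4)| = |(0 10 8 7 11 6 4 14 5 13 12 3 9 1)| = 14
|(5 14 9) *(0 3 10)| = 3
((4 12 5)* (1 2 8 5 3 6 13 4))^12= (3 13 12 6 4)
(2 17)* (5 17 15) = (2 15 5 17) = [0, 1, 15, 3, 4, 17, 6, 7, 8, 9, 10, 11, 12, 13, 14, 5, 16, 2]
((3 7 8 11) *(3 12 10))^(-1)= ((3 7 8 11 12 10))^(-1)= (3 10 12 11 8 7)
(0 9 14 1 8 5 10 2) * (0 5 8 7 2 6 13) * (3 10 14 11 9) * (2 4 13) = [3, 7, 5, 10, 13, 14, 2, 4, 8, 11, 6, 9, 12, 0, 1] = (0 3 10 6 2 5 14 1 7 4 13)(9 11)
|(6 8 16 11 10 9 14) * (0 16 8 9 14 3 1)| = |(0 16 11 10 14 6 9 3 1)| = 9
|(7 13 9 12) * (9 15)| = 5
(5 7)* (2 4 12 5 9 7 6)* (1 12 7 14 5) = (1 12)(2 4 7 9 14 5 6) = [0, 12, 4, 3, 7, 6, 2, 9, 8, 14, 10, 11, 1, 13, 5]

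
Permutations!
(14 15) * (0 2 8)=(0 2 8)(14 15)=[2, 1, 8, 3, 4, 5, 6, 7, 0, 9, 10, 11, 12, 13, 15, 14]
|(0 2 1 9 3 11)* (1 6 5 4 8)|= 10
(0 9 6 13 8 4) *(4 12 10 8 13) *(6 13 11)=(0 9 13 11 6 4)(8 12 10)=[9, 1, 2, 3, 0, 5, 4, 7, 12, 13, 8, 6, 10, 11]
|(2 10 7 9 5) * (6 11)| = 10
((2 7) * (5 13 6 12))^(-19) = ((2 7)(5 13 6 12))^(-19) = (2 7)(5 13 6 12)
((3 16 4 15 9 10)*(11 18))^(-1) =((3 16 4 15 9 10)(11 18))^(-1) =(3 10 9 15 4 16)(11 18)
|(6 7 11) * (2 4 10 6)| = 6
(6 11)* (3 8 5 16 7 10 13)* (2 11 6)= (2 11)(3 8 5 16 7 10 13)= [0, 1, 11, 8, 4, 16, 6, 10, 5, 9, 13, 2, 12, 3, 14, 15, 7]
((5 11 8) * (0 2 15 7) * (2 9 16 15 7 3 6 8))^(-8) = (0 15 8 2 9 3 5 7 16 6 11)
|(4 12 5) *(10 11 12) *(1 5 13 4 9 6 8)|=5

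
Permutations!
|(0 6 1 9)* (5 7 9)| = 6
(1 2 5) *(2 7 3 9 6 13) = [0, 7, 5, 9, 4, 1, 13, 3, 8, 6, 10, 11, 12, 2] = (1 7 3 9 6 13 2 5)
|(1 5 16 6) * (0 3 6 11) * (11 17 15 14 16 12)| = 28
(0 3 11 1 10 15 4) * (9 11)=(0 3 9 11 1 10 15 4)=[3, 10, 2, 9, 0, 5, 6, 7, 8, 11, 15, 1, 12, 13, 14, 4]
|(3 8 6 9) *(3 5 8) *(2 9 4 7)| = 7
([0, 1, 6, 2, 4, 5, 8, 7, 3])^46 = [0, 1, 8, 6, 4, 5, 3, 7, 2]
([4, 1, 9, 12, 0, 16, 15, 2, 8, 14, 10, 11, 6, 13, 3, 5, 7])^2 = (2 14 12 15 16)(3 6 5 7 9)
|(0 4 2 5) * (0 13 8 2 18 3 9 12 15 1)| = 8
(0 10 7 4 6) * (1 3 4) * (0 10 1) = (0 1 3 4 6 10 7) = [1, 3, 2, 4, 6, 5, 10, 0, 8, 9, 7]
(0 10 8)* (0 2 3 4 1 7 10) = [0, 7, 3, 4, 1, 5, 6, 10, 2, 9, 8] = (1 7 10 8 2 3 4)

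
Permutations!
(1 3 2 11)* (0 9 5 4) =(0 9 5 4)(1 3 2 11) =[9, 3, 11, 2, 0, 4, 6, 7, 8, 5, 10, 1]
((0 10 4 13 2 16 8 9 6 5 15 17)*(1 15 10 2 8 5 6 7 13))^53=((0 2 16 5 10 4 1 15 17)(7 13 8 9))^53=(0 17 15 1 4 10 5 16 2)(7 13 8 9)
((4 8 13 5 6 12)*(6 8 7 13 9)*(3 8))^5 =(3 4 8 7 9 13 6 5 12)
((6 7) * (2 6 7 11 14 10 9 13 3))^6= (2 13 10 11)(3 9 14 6)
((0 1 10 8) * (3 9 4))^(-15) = (0 1 10 8)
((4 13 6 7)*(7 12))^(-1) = (4 7 12 6 13)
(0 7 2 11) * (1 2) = (0 7 1 2 11) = [7, 2, 11, 3, 4, 5, 6, 1, 8, 9, 10, 0]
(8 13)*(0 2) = (0 2)(8 13) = [2, 1, 0, 3, 4, 5, 6, 7, 13, 9, 10, 11, 12, 8]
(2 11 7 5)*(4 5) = (2 11 7 4 5) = [0, 1, 11, 3, 5, 2, 6, 4, 8, 9, 10, 7]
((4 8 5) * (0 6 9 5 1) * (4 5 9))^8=(9)(0 8 6 1 4)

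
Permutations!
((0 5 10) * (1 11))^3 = ((0 5 10)(1 11))^3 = (1 11)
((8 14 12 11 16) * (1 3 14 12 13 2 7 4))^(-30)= (1 7 13 3 4 2 14)(8 11)(12 16)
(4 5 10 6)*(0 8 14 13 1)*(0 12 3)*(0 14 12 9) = [8, 9, 2, 14, 5, 10, 4, 7, 12, 0, 6, 11, 3, 1, 13] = (0 8 12 3 14 13 1 9)(4 5 10 6)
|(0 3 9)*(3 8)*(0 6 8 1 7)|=|(0 1 7)(3 9 6 8)|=12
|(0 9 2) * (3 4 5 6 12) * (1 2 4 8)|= |(0 9 4 5 6 12 3 8 1 2)|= 10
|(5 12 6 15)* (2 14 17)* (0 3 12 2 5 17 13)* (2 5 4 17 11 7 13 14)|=8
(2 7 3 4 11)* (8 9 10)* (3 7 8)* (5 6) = (2 8 9 10 3 4 11)(5 6) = [0, 1, 8, 4, 11, 6, 5, 7, 9, 10, 3, 2]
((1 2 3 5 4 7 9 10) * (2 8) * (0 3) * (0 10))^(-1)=((0 3 5 4 7 9)(1 8 2 10))^(-1)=(0 9 7 4 5 3)(1 10 2 8)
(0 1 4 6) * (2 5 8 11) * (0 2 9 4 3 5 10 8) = (0 1 3 5)(2 10 8 11 9 4 6) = [1, 3, 10, 5, 6, 0, 2, 7, 11, 4, 8, 9]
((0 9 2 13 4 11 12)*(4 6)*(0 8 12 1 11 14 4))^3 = ((0 9 2 13 6)(1 11)(4 14)(8 12))^3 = (0 13 9 6 2)(1 11)(4 14)(8 12)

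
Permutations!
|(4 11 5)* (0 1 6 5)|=|(0 1 6 5 4 11)|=6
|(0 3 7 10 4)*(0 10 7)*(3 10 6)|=|(0 10 4 6 3)|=5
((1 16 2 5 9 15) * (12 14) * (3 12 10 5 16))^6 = (16)(1 9 10 12)(3 15 5 14)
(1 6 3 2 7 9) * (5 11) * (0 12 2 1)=(0 12 2 7 9)(1 6 3)(5 11)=[12, 6, 7, 1, 4, 11, 3, 9, 8, 0, 10, 5, 2]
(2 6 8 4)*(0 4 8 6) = [4, 1, 0, 3, 2, 5, 6, 7, 8] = (8)(0 4 2)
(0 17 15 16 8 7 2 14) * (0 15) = (0 17)(2 14 15 16 8 7) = [17, 1, 14, 3, 4, 5, 6, 2, 7, 9, 10, 11, 12, 13, 15, 16, 8, 0]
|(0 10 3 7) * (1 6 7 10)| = 4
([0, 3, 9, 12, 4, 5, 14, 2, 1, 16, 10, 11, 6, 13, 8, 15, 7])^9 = (1 6)(2 9 16 7)(3 14)(8 12)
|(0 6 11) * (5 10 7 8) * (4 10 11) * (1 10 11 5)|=|(0 6 4 11)(1 10 7 8)|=4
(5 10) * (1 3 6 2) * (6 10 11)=(1 3 10 5 11 6 2)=[0, 3, 1, 10, 4, 11, 2, 7, 8, 9, 5, 6]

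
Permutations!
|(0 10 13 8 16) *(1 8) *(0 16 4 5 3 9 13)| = |(16)(0 10)(1 8 4 5 3 9 13)| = 14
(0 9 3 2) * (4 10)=(0 9 3 2)(4 10)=[9, 1, 0, 2, 10, 5, 6, 7, 8, 3, 4]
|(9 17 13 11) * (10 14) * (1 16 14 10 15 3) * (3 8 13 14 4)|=|(1 16 4 3)(8 13 11 9 17 14 15)|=28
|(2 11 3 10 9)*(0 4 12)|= 15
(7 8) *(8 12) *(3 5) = (3 5)(7 12 8) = [0, 1, 2, 5, 4, 3, 6, 12, 7, 9, 10, 11, 8]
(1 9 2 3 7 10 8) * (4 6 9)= (1 4 6 9 2 3 7 10 8)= [0, 4, 3, 7, 6, 5, 9, 10, 1, 2, 8]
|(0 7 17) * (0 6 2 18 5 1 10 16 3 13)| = |(0 7 17 6 2 18 5 1 10 16 3 13)| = 12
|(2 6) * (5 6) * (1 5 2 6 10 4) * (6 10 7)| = |(1 5 7 6 10 4)| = 6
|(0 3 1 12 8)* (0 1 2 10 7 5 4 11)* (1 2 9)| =12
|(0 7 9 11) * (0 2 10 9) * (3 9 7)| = |(0 3 9 11 2 10 7)| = 7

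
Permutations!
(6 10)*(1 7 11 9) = (1 7 11 9)(6 10) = [0, 7, 2, 3, 4, 5, 10, 11, 8, 1, 6, 9]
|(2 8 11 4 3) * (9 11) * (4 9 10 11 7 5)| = 9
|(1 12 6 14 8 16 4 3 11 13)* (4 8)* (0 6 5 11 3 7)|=|(0 6 14 4 7)(1 12 5 11 13)(8 16)|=10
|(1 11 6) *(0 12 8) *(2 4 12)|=|(0 2 4 12 8)(1 11 6)|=15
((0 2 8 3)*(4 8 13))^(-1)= ((0 2 13 4 8 3))^(-1)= (0 3 8 4 13 2)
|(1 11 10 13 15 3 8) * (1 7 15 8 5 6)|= 10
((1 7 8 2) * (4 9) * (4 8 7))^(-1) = (1 2 8 9 4)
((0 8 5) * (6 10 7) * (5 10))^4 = ((0 8 10 7 6 5))^4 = (0 6 10)(5 7 8)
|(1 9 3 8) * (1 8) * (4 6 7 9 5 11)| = 8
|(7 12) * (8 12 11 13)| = |(7 11 13 8 12)| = 5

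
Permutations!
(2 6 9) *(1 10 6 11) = (1 10 6 9 2 11) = [0, 10, 11, 3, 4, 5, 9, 7, 8, 2, 6, 1]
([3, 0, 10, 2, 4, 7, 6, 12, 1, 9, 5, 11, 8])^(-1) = [1, 8, 3, 0, 4, 10, 6, 5, 12, 9, 2, 11, 7]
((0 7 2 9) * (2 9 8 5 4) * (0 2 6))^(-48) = (9)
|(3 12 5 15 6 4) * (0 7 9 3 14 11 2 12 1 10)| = 24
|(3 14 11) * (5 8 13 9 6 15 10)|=21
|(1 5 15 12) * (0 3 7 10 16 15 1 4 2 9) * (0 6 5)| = 13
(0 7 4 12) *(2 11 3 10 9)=[7, 1, 11, 10, 12, 5, 6, 4, 8, 2, 9, 3, 0]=(0 7 4 12)(2 11 3 10 9)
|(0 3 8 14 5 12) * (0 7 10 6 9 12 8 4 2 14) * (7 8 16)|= 13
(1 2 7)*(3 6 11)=(1 2 7)(3 6 11)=[0, 2, 7, 6, 4, 5, 11, 1, 8, 9, 10, 3]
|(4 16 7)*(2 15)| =6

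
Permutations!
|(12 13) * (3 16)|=2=|(3 16)(12 13)|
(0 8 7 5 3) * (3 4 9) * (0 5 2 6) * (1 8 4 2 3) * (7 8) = (0 4 9 1 7 3 5 2 6) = [4, 7, 6, 5, 9, 2, 0, 3, 8, 1]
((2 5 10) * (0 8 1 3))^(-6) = (10)(0 1)(3 8)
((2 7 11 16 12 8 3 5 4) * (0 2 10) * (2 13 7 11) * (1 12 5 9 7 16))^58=(0 4 16)(1 8 9 2)(3 7 11 12)(5 13 10)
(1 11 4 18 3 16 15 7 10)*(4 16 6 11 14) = [0, 14, 2, 6, 18, 5, 11, 10, 8, 9, 1, 16, 12, 13, 4, 7, 15, 17, 3] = (1 14 4 18 3 6 11 16 15 7 10)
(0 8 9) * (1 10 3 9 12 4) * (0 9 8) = (1 10 3 8 12 4) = [0, 10, 2, 8, 1, 5, 6, 7, 12, 9, 3, 11, 4]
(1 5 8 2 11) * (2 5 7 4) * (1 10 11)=[0, 7, 1, 3, 2, 8, 6, 4, 5, 9, 11, 10]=(1 7 4 2)(5 8)(10 11)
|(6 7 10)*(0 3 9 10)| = |(0 3 9 10 6 7)| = 6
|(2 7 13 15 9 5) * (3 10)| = 6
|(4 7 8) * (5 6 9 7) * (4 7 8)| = 6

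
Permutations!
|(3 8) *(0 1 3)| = 4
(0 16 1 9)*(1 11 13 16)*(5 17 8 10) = (0 1 9)(5 17 8 10)(11 13 16) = [1, 9, 2, 3, 4, 17, 6, 7, 10, 0, 5, 13, 12, 16, 14, 15, 11, 8]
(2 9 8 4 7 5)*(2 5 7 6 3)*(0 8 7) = (0 8 4 6 3 2 9 7) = [8, 1, 9, 2, 6, 5, 3, 0, 4, 7]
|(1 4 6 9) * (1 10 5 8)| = 7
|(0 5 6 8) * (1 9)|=|(0 5 6 8)(1 9)|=4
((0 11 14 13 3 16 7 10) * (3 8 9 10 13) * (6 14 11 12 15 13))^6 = ((0 12 15 13 8 9 10)(3 16 7 6 14))^6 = (0 10 9 8 13 15 12)(3 16 7 6 14)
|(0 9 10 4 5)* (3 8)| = |(0 9 10 4 5)(3 8)| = 10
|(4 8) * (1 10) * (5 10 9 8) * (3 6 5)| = |(1 9 8 4 3 6 5 10)| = 8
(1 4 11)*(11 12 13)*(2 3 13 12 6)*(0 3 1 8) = [3, 4, 1, 13, 6, 5, 2, 7, 0, 9, 10, 8, 12, 11] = (0 3 13 11 8)(1 4 6 2)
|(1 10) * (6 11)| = 2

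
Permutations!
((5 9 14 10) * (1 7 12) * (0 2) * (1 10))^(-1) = (0 2)(1 14 9 5 10 12 7)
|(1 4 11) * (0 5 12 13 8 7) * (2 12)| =21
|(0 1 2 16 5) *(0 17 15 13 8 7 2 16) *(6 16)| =|(0 1 6 16 5 17 15 13 8 7 2)| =11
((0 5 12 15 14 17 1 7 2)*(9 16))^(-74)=(0 7 17 15 5 2 1 14 12)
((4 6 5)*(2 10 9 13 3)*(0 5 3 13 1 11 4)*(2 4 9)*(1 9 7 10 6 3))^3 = (13)(0 5)(1 10)(2 11)(3 4)(6 7)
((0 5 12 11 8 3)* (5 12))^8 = ((0 12 11 8 3))^8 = (0 8 12 3 11)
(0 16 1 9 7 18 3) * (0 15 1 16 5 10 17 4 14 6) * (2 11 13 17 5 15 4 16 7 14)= (0 15 1 9 14 6)(2 11 13 17 16 7 18 3 4)(5 10)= [15, 9, 11, 4, 2, 10, 0, 18, 8, 14, 5, 13, 12, 17, 6, 1, 7, 16, 3]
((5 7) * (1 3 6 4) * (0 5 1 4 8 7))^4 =(1 7 8 6 3)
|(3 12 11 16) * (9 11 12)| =4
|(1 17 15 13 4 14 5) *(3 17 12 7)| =10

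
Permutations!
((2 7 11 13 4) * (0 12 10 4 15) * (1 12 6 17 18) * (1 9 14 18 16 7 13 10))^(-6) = (18)(0 11 15 7 13 16 2 17 4 6 10)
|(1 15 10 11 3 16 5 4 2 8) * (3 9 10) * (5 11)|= 11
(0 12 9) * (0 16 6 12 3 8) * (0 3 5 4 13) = (0 5 4 13)(3 8)(6 12 9 16) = [5, 1, 2, 8, 13, 4, 12, 7, 3, 16, 10, 11, 9, 0, 14, 15, 6]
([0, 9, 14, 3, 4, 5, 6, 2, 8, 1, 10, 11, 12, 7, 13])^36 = [0, 1, 2, 3, 4, 5, 6, 7, 8, 9, 10, 11, 12, 13, 14]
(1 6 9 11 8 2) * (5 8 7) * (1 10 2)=(1 6 9 11 7 5 8)(2 10)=[0, 6, 10, 3, 4, 8, 9, 5, 1, 11, 2, 7]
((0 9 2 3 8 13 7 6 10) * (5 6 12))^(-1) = ((0 9 2 3 8 13 7 12 5 6 10))^(-1) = (0 10 6 5 12 7 13 8 3 2 9)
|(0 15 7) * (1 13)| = 6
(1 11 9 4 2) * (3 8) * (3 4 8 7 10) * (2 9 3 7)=(1 11 3 2)(4 9 8)(7 10)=[0, 11, 1, 2, 9, 5, 6, 10, 4, 8, 7, 3]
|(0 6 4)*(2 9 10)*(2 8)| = 12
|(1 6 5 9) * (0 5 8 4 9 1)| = 7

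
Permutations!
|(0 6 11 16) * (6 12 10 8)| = |(0 12 10 8 6 11 16)| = 7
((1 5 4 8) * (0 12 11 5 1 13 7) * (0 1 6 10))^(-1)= ((0 12 11 5 4 8 13 7 1 6 10))^(-1)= (0 10 6 1 7 13 8 4 5 11 12)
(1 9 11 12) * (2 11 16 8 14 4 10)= (1 9 16 8 14 4 10 2 11 12)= [0, 9, 11, 3, 10, 5, 6, 7, 14, 16, 2, 12, 1, 13, 4, 15, 8]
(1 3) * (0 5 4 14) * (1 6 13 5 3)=(0 3 6 13 5 4 14)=[3, 1, 2, 6, 14, 4, 13, 7, 8, 9, 10, 11, 12, 5, 0]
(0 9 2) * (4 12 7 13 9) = (0 4 12 7 13 9 2) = [4, 1, 0, 3, 12, 5, 6, 13, 8, 2, 10, 11, 7, 9]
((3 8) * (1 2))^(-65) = (1 2)(3 8)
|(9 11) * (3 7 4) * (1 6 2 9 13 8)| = 21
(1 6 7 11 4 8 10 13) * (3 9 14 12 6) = [0, 3, 2, 9, 8, 5, 7, 11, 10, 14, 13, 4, 6, 1, 12] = (1 3 9 14 12 6 7 11 4 8 10 13)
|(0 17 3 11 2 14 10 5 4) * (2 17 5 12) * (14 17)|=|(0 5 4)(2 17 3 11 14 10 12)|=21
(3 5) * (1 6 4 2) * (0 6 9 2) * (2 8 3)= [6, 9, 1, 5, 0, 2, 4, 7, 3, 8]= (0 6 4)(1 9 8 3 5 2)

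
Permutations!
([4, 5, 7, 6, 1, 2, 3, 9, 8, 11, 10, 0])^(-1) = (0 11 9 7 2 5 1 4)(3 6)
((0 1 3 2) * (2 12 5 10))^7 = ((0 1 3 12 5 10 2))^7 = (12)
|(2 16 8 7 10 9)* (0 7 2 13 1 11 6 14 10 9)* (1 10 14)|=15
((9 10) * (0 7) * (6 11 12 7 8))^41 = ((0 8 6 11 12 7)(9 10))^41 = (0 7 12 11 6 8)(9 10)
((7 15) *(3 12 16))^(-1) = ((3 12 16)(7 15))^(-1) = (3 16 12)(7 15)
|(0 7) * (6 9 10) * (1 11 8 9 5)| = 14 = |(0 7)(1 11 8 9 10 6 5)|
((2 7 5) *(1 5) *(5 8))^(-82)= (1 2 8 7 5)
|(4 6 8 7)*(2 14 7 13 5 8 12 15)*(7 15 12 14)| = 6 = |(2 7 4 6 14 15)(5 8 13)|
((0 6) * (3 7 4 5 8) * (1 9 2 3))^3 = ((0 6)(1 9 2 3 7 4 5 8))^3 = (0 6)(1 3 5 9 7 8 2 4)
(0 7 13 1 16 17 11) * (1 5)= [7, 16, 2, 3, 4, 1, 6, 13, 8, 9, 10, 0, 12, 5, 14, 15, 17, 11]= (0 7 13 5 1 16 17 11)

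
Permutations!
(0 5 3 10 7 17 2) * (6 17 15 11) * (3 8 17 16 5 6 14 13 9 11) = (0 6 16 5 8 17 2)(3 10 7 15)(9 11 14 13) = [6, 1, 0, 10, 4, 8, 16, 15, 17, 11, 7, 14, 12, 9, 13, 3, 5, 2]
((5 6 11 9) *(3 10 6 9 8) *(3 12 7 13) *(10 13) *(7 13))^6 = (3 12 11 10)(6 7 13 8)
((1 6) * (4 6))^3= (6)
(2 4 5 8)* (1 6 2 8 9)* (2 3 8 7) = [0, 6, 4, 8, 5, 9, 3, 2, 7, 1] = (1 6 3 8 7 2 4 5 9)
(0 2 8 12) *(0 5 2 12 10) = (0 12 5 2 8 10) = [12, 1, 8, 3, 4, 2, 6, 7, 10, 9, 0, 11, 5]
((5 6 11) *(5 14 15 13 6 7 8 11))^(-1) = (5 6 13 15 14 11 8 7)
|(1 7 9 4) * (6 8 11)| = 12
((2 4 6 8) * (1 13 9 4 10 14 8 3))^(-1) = ((1 13 9 4 6 3)(2 10 14 8))^(-1) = (1 3 6 4 9 13)(2 8 14 10)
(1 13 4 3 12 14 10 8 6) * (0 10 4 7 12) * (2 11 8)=(0 10 2 11 8 6 1 13 7 12 14 4 3)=[10, 13, 11, 0, 3, 5, 1, 12, 6, 9, 2, 8, 14, 7, 4]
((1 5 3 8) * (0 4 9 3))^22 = (0 4 9 3 8 1 5)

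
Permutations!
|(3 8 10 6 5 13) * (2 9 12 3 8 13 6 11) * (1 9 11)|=|(1 9 12 3 13 8 10)(2 11)(5 6)|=14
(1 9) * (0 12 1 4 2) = (0 12 1 9 4 2) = [12, 9, 0, 3, 2, 5, 6, 7, 8, 4, 10, 11, 1]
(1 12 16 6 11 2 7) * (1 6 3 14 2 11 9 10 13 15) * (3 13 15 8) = [0, 12, 7, 14, 4, 5, 9, 6, 3, 10, 15, 11, 16, 8, 2, 1, 13] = (1 12 16 13 8 3 14 2 7 6 9 10 15)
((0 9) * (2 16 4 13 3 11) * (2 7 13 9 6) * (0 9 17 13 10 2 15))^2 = (0 15 6)(2 4 13 11 10 16 17 3 7)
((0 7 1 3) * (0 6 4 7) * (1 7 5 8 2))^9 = (1 6 5 2 3 4 8) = ((1 3 6 4 5 8 2))^9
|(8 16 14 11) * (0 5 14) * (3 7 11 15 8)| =|(0 5 14 15 8 16)(3 7 11)| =6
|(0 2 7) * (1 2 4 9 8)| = 7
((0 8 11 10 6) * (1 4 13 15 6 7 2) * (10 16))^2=((0 8 11 16 10 7 2 1 4 13 15 6))^2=(0 11 10 2 4 15)(1 13 6 8 16 7)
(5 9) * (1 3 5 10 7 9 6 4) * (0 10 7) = (0 10)(1 3 5 6 4)(7 9) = [10, 3, 2, 5, 1, 6, 4, 9, 8, 7, 0]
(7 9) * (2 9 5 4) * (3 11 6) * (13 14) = (2 9 7 5 4)(3 11 6)(13 14) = [0, 1, 9, 11, 2, 4, 3, 5, 8, 7, 10, 6, 12, 14, 13]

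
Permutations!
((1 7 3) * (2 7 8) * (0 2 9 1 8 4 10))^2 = (0 7 8 1 10 2 3 9 4)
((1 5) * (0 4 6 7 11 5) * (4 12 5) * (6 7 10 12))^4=((0 6 10 12 5 1)(4 7 11))^4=(0 5 10)(1 12 6)(4 7 11)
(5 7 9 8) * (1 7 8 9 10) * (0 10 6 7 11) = (0 10 1 11)(5 8)(6 7) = [10, 11, 2, 3, 4, 8, 7, 6, 5, 9, 1, 0]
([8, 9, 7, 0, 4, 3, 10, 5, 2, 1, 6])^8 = (10)(0 2 5)(3 8 7)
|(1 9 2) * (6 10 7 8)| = |(1 9 2)(6 10 7 8)| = 12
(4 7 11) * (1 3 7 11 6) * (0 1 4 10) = (0 1 3 7 6 4 11 10) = [1, 3, 2, 7, 11, 5, 4, 6, 8, 9, 0, 10]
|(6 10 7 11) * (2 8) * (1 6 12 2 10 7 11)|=15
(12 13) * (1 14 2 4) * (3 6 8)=(1 14 2 4)(3 6 8)(12 13)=[0, 14, 4, 6, 1, 5, 8, 7, 3, 9, 10, 11, 13, 12, 2]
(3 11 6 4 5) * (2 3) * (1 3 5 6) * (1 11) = (11)(1 3)(2 5)(4 6) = [0, 3, 5, 1, 6, 2, 4, 7, 8, 9, 10, 11]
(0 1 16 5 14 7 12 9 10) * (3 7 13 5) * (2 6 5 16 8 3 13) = (0 1 8 3 7 12 9 10)(2 6 5 14)(13 16) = [1, 8, 6, 7, 4, 14, 5, 12, 3, 10, 0, 11, 9, 16, 2, 15, 13]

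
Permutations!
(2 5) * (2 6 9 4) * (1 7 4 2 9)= [0, 7, 5, 3, 9, 6, 1, 4, 8, 2]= (1 7 4 9 2 5 6)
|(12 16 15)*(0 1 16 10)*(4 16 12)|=|(0 1 12 10)(4 16 15)|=12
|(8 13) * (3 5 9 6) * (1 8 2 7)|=20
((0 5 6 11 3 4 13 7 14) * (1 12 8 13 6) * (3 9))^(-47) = ((0 5 1 12 8 13 7 14)(3 4 6 11 9))^(-47) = (0 5 1 12 8 13 7 14)(3 11 4 9 6)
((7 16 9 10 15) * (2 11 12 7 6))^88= ((2 11 12 7 16 9 10 15 6))^88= (2 15 9 7 11 6 10 16 12)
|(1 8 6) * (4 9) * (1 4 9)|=4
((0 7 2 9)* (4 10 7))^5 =((0 4 10 7 2 9))^5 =(0 9 2 7 10 4)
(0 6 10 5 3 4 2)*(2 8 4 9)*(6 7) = [7, 1, 0, 9, 8, 3, 10, 6, 4, 2, 5] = (0 7 6 10 5 3 9 2)(4 8)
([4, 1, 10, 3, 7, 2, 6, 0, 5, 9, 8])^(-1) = (0 7 4)(2 5 8 10)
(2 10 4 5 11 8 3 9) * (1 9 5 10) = (1 9 2)(3 5 11 8)(4 10) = [0, 9, 1, 5, 10, 11, 6, 7, 3, 2, 4, 8]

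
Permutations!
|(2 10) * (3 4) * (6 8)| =|(2 10)(3 4)(6 8)| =2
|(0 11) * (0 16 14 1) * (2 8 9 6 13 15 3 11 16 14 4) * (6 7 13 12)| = |(0 16 4 2 8 9 7 13 15 3 11 14 1)(6 12)| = 26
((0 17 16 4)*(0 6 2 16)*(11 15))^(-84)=(17)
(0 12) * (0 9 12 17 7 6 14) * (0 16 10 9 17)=(6 14 16 10 9 12 17 7)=[0, 1, 2, 3, 4, 5, 14, 6, 8, 12, 9, 11, 17, 13, 16, 15, 10, 7]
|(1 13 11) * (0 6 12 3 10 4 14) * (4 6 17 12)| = |(0 17 12 3 10 6 4 14)(1 13 11)| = 24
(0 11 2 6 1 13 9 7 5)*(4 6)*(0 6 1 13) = (0 11 2 4 1)(5 6 13 9 7) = [11, 0, 4, 3, 1, 6, 13, 5, 8, 7, 10, 2, 12, 9]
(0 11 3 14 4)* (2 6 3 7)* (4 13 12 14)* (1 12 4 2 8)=(0 11 7 8 1 12 14 13 4)(2 6 3)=[11, 12, 6, 2, 0, 5, 3, 8, 1, 9, 10, 7, 14, 4, 13]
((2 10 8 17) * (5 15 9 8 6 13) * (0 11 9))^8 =(0 13 2 9 15 6 17 11 5 10 8)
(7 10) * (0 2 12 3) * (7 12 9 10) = (0 2 9 10 12 3) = [2, 1, 9, 0, 4, 5, 6, 7, 8, 10, 12, 11, 3]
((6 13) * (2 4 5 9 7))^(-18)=(13)(2 5 7 4 9)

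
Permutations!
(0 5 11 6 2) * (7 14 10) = (0 5 11 6 2)(7 14 10) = [5, 1, 0, 3, 4, 11, 2, 14, 8, 9, 7, 6, 12, 13, 10]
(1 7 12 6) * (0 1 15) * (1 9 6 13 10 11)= (0 9 6 15)(1 7 12 13 10 11)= [9, 7, 2, 3, 4, 5, 15, 12, 8, 6, 11, 1, 13, 10, 14, 0]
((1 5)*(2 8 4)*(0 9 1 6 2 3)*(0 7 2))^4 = (0 6 5 1 9)(2 7 3 4 8)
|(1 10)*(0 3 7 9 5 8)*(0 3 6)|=|(0 6)(1 10)(3 7 9 5 8)|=10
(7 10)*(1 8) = (1 8)(7 10) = [0, 8, 2, 3, 4, 5, 6, 10, 1, 9, 7]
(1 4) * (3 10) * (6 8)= (1 4)(3 10)(6 8)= [0, 4, 2, 10, 1, 5, 8, 7, 6, 9, 3]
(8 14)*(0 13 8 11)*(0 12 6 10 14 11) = [13, 1, 2, 3, 4, 5, 10, 7, 11, 9, 14, 12, 6, 8, 0] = (0 13 8 11 12 6 10 14)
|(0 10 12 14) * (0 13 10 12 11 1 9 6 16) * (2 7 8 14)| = 13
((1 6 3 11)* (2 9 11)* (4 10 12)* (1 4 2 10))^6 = ((1 6 3 10 12 2 9 11 4))^6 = (1 9 10)(2 3 4)(6 11 12)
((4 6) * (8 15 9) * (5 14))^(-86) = (8 15 9)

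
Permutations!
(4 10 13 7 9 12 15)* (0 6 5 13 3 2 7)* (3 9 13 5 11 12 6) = (0 3 2 7 13)(4 10 9 6 11 12 15) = [3, 1, 7, 2, 10, 5, 11, 13, 8, 6, 9, 12, 15, 0, 14, 4]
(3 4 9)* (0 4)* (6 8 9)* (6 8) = [4, 1, 2, 0, 8, 5, 6, 7, 9, 3] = (0 4 8 9 3)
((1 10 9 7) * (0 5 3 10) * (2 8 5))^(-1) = (0 1 7 9 10 3 5 8 2)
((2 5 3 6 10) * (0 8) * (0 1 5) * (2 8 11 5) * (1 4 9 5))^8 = ((0 11 1 2)(3 6 10 8 4 9 5))^8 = (11)(3 6 10 8 4 9 5)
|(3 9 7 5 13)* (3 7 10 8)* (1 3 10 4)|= 12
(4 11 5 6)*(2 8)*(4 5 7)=(2 8)(4 11 7)(5 6)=[0, 1, 8, 3, 11, 6, 5, 4, 2, 9, 10, 7]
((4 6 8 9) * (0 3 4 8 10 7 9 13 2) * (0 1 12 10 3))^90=((1 12 10 7 9 8 13 2)(3 4 6))^90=(1 10 9 13)(2 12 7 8)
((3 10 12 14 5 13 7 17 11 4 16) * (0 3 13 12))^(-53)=(0 3 10)(4 16 13 7 17 11)(5 12 14)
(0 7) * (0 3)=(0 7 3)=[7, 1, 2, 0, 4, 5, 6, 3]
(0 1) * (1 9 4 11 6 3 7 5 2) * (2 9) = (0 2 1)(3 7 5 9 4 11 6) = [2, 0, 1, 7, 11, 9, 3, 5, 8, 4, 10, 6]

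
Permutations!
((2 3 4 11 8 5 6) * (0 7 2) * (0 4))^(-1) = ((0 7 2 3)(4 11 8 5 6))^(-1) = (0 3 2 7)(4 6 5 8 11)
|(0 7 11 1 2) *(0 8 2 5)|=10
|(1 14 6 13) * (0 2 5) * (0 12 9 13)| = 9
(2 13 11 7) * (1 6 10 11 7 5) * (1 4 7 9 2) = (1 6 10 11 5 4 7)(2 13 9) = [0, 6, 13, 3, 7, 4, 10, 1, 8, 2, 11, 5, 12, 9]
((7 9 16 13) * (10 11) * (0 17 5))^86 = ((0 17 5)(7 9 16 13)(10 11))^86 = (0 5 17)(7 16)(9 13)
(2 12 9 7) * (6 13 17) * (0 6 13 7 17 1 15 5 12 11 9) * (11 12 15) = (0 6 7 2 12)(1 11 9 17 13)(5 15) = [6, 11, 12, 3, 4, 15, 7, 2, 8, 17, 10, 9, 0, 1, 14, 5, 16, 13]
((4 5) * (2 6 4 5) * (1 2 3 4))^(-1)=((1 2 6)(3 4))^(-1)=(1 6 2)(3 4)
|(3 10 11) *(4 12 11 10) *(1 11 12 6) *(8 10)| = |(12)(1 11 3 4 6)(8 10)| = 10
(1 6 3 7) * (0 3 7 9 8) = (0 3 9 8)(1 6 7) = [3, 6, 2, 9, 4, 5, 7, 1, 0, 8]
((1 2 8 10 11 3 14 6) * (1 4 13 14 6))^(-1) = ((1 2 8 10 11 3 6 4 13 14))^(-1) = (1 14 13 4 6 3 11 10 8 2)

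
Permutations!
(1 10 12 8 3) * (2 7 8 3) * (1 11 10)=(2 7 8)(3 11 10 12)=[0, 1, 7, 11, 4, 5, 6, 8, 2, 9, 12, 10, 3]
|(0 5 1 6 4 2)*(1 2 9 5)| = 7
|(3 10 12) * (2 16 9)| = 3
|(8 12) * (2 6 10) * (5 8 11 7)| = |(2 6 10)(5 8 12 11 7)| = 15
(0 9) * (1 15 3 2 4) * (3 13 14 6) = [9, 15, 4, 2, 1, 5, 3, 7, 8, 0, 10, 11, 12, 14, 6, 13] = (0 9)(1 15 13 14 6 3 2 4)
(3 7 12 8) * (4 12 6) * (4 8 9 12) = (3 7 6 8)(9 12) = [0, 1, 2, 7, 4, 5, 8, 6, 3, 12, 10, 11, 9]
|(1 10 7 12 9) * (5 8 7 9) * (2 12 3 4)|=|(1 10 9)(2 12 5 8 7 3 4)|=21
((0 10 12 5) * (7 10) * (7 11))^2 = (0 7 12)(5 11 10)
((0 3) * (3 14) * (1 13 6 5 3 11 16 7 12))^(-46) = ((0 14 11 16 7 12 1 13 6 5 3))^(-46) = (0 5 13 12 16 14 3 6 1 7 11)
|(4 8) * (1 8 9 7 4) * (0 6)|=|(0 6)(1 8)(4 9 7)|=6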